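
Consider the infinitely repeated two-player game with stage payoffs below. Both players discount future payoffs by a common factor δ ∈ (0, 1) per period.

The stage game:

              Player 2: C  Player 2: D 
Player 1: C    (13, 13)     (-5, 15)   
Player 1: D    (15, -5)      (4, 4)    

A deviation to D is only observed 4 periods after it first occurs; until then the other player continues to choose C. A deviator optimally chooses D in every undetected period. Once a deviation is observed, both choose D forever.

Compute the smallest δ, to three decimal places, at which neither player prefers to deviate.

The best deviation is to choose D for all 4 undetected periods, earning 15 each, then 4 forever once detected.
Deviation value: 15(1−δ^4)/(1−δ) + 4δ^4/(1−δ); cooperation value: 13/(1−δ).
IC: 13 ≥ 15(1−δ^4) + 4δ^4 = 15 − 11δ^4.
So δ^4 ≥ 2/11, giving δ ≥ (2/11)^(1/4) ≈ 0.653.

0.653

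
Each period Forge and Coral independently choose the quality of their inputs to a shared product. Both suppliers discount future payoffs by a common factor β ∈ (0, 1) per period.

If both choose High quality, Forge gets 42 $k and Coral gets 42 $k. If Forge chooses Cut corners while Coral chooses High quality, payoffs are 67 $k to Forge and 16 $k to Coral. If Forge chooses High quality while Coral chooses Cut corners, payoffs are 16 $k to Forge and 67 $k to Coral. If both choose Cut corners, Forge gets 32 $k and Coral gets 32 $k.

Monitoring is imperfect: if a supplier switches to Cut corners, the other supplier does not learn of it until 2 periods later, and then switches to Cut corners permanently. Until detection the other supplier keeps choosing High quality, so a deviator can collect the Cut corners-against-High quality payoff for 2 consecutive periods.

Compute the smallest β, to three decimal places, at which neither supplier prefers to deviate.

0.845

The best deviation is to choose Cut corners for all 2 undetected periods, earning 67 each, then 32 forever once detected.
Deviation value: 67(1−β^2)/(1−β) + 32β^2/(1−β); cooperation value: 42/(1−β).
IC: 42 ≥ 67(1−β^2) + 32β^2 = 67 − 35β^2.
So β^2 ≥ 25/35 = 5/7, giving β ≥ (5/7)^(1/2) ≈ 0.845.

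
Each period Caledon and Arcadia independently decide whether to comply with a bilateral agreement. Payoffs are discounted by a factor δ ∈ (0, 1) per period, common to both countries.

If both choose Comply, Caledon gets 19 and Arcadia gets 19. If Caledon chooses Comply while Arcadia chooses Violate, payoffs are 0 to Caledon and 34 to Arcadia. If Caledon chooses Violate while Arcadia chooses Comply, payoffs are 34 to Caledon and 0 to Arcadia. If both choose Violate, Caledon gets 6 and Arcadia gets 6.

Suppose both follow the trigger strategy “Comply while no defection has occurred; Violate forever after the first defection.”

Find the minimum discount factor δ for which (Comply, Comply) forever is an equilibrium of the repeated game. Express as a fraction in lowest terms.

15/28

Cooperation forever yields 19 each period: 19/(1−δ).
Deviating yields 34 once, then 6 forever: 34 + 6δ/(1−δ).
No profitable deviation requires 19/(1−δ) ≥ 34 + 6δ/(1−δ).
Multiplying by (1−δ): 19 ≥ 34(1−δ) + 6δ = 34 − 28δ.
So 28δ ≥ 15, i.e. δ ≥ 15/28.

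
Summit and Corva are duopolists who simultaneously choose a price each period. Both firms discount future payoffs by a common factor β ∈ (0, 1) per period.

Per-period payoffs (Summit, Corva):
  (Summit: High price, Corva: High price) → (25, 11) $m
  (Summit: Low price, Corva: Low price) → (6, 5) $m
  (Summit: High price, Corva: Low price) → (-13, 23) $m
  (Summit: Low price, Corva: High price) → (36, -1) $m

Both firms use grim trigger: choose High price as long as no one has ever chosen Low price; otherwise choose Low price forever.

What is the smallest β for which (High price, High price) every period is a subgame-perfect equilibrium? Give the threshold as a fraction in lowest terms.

2/3

Summit's threshold: (36−25)/(36−6) = 11/30.
Corva's threshold: (23−11)/(23−5) = 2/3.
11/30 < 2/3, so Corva binds and β* = 2/3.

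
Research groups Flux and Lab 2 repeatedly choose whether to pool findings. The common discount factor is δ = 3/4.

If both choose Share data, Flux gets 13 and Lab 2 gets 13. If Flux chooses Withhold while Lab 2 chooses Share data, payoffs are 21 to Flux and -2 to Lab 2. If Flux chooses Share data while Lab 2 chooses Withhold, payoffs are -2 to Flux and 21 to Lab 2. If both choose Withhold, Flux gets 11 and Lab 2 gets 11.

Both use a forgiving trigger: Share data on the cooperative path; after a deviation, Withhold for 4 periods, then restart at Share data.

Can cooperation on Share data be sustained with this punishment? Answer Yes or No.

Comparing payoff streams over the 5 periods until play realigns: cooperate → 13(1+δ+…+δ^4); deviate → 21 + 11(δ+…+δ^4).
Cooperation is sustained iff (13−11)(δ+…+δ^4) ≥ 21−13.
δ+…+δ^4 = 3/4·(1−(3/4)^4)/(1−3/4) = 2.0508, and (21−13)/(13−11) = 4.0000.
2.0508 < 4.0000, so cooperation is not sustainable.

No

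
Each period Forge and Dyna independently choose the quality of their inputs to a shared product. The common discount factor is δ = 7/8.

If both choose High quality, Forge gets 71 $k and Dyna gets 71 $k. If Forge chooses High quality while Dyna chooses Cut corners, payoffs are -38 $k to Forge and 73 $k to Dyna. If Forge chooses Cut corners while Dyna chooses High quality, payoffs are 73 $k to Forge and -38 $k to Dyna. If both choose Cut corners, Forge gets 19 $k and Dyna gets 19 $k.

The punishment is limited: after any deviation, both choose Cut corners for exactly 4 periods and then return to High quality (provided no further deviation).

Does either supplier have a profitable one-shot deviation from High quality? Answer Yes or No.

Comparing payoff streams over the 5 periods until play realigns: cooperate → 71(1+δ+…+δ^4); deviate → 73 + 19(δ+…+δ^4).
Cooperation is sustained iff (71−19)(δ+…+δ^4) ≥ 73−71.
δ+…+δ^4 = 7/8·(1−(7/8)^4)/(1−7/8) = 2.8967, and (73−71)/(71−19) = 0.0385.
2.8967 ≥ 0.0385, so cooperation is sustainable.

No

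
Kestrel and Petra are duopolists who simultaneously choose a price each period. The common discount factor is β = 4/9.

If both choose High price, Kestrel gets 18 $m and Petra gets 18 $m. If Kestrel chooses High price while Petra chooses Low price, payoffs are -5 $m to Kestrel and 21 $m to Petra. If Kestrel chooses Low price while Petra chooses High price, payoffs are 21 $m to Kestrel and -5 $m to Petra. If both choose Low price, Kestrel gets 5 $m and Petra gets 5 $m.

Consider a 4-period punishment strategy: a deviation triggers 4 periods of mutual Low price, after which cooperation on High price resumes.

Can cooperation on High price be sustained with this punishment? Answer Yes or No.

IC: β+…+β^4 ≥ (21−18)/(18−5) = 3/13.
At β = 4/9: partial sum = 0.7688 ≥ 0.2308. Cooperation sustainable.

Yes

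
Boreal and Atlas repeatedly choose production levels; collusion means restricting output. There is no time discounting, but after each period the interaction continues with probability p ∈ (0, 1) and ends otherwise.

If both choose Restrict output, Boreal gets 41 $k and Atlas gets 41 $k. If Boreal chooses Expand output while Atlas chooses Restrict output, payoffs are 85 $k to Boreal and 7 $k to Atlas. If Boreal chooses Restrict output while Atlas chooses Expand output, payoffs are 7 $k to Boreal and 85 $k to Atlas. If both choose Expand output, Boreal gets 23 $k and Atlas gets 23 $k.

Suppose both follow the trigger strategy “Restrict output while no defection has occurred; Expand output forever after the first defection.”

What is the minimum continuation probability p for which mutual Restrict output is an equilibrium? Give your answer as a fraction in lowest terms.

22/31

With no time discounting, the continuation probability p plays the role of the discount factor.
Grim-trigger IC: 41/(1−p) ≥ 85 + 23p/(1−p) ⇒ p ≥ (85−41)/(85−23) = 22/31.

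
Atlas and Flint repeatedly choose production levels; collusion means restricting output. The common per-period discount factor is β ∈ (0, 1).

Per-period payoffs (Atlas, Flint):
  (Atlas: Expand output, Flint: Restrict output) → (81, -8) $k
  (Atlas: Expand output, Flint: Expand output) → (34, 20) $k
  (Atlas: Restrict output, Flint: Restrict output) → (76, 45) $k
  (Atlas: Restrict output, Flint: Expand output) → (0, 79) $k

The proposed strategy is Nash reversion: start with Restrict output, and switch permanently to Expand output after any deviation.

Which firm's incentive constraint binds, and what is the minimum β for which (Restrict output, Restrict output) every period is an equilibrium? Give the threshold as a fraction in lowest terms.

For Atlas: deviation gain 81−76 = 5, per-period punishment loss 76−34 = 42. IC gives β ≥ 5/47.
For Flint: gain 34, loss 25 per period, so β ≥ 34/59.
The tighter constraint is Flint's, so cooperation needs β ≥ 34/59.

Flint; β ≥ 34/59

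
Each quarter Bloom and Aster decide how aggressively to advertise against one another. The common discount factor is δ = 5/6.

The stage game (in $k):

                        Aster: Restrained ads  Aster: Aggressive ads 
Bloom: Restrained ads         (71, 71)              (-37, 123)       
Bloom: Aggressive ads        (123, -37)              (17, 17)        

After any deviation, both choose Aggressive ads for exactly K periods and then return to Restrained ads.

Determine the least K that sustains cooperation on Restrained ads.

Need Σ_{k=1}^{K} δ^k ≥ (123−71)/(71−17) = 0.9630 at δ = 5/6.
At K = 1 the sum is 0.8333 < 0.9630; at K = 2 it is 1.5278 ≥ 0.9630.
So the minimum punishment length is K = 2.

2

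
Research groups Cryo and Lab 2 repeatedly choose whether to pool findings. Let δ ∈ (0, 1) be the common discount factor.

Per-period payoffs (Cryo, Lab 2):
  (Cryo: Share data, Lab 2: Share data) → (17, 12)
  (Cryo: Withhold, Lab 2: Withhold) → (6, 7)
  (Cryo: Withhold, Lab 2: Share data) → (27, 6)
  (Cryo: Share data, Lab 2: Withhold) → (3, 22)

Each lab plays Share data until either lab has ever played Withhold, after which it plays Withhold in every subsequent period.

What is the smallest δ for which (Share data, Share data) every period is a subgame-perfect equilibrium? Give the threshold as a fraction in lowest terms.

2/3

Cryo's threshold: (27−17)/(27−6) = 10/21.
Lab 2's threshold: (22−12)/(22−7) = 2/3.
10/21 < 2/3, so Lab 2 binds and δ* = 2/3.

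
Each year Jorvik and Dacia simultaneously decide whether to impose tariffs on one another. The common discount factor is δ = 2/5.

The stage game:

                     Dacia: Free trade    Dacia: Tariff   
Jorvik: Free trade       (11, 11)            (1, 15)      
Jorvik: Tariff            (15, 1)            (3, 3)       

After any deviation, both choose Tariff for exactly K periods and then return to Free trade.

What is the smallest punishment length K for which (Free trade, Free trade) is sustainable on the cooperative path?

2

IC: δ(1−δ^K)/(1−δ) ≥ (15−11)/(11−3) = 1/2.
With δ = 2/5: need 1 − δ^K ≥ 1/2·(1−2/5)/(2/5), i.e. δ^K ≤ 0.2500.
Since (2/5)^1 = 0.4000 and (2/5)^2 = 0.1600, the smallest such K is 2.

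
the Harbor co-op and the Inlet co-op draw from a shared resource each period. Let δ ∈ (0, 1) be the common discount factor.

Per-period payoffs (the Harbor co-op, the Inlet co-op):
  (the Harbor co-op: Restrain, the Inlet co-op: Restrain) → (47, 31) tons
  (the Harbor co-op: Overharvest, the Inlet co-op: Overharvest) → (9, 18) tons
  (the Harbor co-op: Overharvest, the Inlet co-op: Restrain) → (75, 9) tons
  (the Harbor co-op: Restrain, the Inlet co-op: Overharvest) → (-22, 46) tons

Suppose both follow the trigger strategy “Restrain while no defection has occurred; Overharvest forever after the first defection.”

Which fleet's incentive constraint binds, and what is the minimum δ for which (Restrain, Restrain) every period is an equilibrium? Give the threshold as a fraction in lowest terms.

the Harbor co-op's threshold: (75−47)/(75−9) = 14/33.
the Inlet co-op's threshold: (46−31)/(46−18) = 15/28.
14/33 < 15/28, so the Inlet co-op binds and δ* = 15/28.

the Inlet co-op; δ ≥ 15/28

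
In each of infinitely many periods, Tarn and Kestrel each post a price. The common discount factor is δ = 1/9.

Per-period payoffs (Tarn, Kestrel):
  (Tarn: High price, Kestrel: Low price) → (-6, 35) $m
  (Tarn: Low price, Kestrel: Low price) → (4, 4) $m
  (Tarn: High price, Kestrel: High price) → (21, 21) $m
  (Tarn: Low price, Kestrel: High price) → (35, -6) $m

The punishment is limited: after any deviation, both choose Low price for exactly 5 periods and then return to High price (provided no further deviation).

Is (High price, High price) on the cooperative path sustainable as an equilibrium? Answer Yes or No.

A one-shot deviation gives 35 now, then 4 for 5 periods, then back to 21.
Gain from deviating: (35−21) today; loss: (21−4) in each of the next 5 periods.
No-deviation condition: (21−4)(δ+…+δ^5) ≥ 35−21, i.e. δ+…+δ^5 ≥ 14/17.
At δ = 1/9: δ+…+δ^5 = 0.1250 < 0.8235.
So cooperation is not sustainable.

No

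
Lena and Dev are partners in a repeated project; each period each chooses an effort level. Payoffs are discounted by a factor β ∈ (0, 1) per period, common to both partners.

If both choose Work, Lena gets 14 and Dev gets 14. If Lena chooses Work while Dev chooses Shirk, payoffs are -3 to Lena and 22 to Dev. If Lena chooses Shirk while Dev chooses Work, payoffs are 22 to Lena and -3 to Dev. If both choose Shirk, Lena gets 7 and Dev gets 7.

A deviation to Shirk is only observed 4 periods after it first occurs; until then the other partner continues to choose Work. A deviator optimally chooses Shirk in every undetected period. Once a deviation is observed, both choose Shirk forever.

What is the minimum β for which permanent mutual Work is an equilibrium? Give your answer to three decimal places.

0.855

Deviating for the 4 undetected periods gains 22−14 = 8 per period over cooperation, then loses 14−7 = 7 per period forever once punishment starts.
Gain: 8(1 + β + … + β^3); loss: 7·β^4/(1−β).
No profitable deviation ⇔ 8(1−β^4) ≤ 7·β^4, i.e. β^4 ≥ 8/(8+7) = 8/15.
Hence β ≥ (8/15)^(1/4) ≈ 0.855.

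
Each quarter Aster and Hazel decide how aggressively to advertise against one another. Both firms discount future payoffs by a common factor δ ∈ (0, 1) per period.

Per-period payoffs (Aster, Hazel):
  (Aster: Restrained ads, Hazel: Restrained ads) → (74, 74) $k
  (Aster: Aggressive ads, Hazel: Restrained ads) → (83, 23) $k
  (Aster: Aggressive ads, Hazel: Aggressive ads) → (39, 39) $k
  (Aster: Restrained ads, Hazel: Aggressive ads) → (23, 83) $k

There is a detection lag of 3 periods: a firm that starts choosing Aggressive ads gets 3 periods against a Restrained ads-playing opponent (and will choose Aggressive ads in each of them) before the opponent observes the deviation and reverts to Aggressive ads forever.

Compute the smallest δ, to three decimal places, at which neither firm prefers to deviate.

Deviating for the 3 undetected periods gains 83−74 = 9 per period over cooperation, then loses 74−39 = 35 per period forever once punishment starts.
Gain: 9(1 + δ + … + δ^2); loss: 35·δ^3/(1−δ).
No profitable deviation ⇔ 9(1−δ^3) ≤ 35·δ^3, i.e. δ^3 ≥ 9/(9+35) = 9/44.
Hence δ ≥ (9/44)^(1/3) ≈ 0.589.

0.589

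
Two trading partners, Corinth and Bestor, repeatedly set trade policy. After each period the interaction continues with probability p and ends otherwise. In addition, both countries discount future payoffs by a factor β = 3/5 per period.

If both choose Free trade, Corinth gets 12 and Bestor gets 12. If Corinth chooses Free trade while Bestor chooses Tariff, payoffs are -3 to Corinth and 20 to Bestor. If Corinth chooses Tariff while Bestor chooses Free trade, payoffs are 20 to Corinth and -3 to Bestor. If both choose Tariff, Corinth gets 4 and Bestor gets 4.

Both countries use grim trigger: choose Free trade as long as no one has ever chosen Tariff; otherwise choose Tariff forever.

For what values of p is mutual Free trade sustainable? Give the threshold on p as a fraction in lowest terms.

5/6

Expected continuation weight on next period's payoff is β·p = 3/5·p, which plays the role of the discount factor.
Cooperation requires 3/5·p ≥ (20−12)/(20−4) = 1/2, hence p ≥ 5/6.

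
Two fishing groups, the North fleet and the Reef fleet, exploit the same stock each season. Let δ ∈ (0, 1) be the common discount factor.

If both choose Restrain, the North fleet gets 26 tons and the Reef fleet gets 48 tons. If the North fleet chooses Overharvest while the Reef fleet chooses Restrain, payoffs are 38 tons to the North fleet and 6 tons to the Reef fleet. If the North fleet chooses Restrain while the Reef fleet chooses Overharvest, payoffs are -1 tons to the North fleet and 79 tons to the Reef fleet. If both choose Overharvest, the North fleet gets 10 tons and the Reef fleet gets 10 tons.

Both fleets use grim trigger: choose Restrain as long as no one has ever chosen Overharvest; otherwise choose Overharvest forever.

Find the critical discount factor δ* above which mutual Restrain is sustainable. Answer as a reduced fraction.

31/69

the North fleet: cooperation gives 26 each period; deviation gives 38 once then 10 forever.
  26/(1−δ) ≥ 38 + 10δ/(1−δ) ⇒ δ ≥ 12/28 = 3/7.
the Reef fleet: cooperation gives 48 each period; deviation gives 79 once then 10 forever.
  δ ≥ 31/69.
Both must hold, so the binding constraint is the Reef fleet's: δ ≥ 31/69.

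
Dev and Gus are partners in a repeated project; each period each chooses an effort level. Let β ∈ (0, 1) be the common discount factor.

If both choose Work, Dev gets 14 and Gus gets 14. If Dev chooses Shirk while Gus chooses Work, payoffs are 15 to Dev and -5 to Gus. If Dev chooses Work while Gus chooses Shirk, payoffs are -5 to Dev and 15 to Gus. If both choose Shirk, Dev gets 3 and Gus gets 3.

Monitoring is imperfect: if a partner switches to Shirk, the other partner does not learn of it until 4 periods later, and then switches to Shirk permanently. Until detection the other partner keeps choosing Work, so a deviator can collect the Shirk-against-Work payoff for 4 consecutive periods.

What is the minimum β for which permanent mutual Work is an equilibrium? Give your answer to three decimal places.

The best deviation is to choose Shirk for all 4 undetected periods, earning 15 each, then 3 forever once detected.
Deviation value: 15(1−β^4)/(1−β) + 3β^4/(1−β); cooperation value: 14/(1−β).
IC: 14 ≥ 15(1−β^4) + 3β^4 = 15 − 12β^4.
So β^4 ≥ 1/12, giving β ≥ (1/12)^(1/4) ≈ 0.537.

0.537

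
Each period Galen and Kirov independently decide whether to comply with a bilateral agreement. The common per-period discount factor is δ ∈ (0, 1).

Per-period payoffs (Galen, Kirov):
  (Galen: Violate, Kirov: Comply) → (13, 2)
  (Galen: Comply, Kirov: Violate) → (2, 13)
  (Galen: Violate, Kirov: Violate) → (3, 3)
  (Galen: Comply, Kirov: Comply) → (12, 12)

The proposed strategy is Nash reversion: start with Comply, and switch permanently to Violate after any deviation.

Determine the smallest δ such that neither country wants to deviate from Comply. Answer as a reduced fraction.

Cooperation forever yields 12 each period: 12/(1−δ).
Deviating yields 13 once, then 3 forever: 13 + 3δ/(1−δ).
No profitable deviation requires 12/(1−δ) ≥ 13 + 3δ/(1−δ).
Multiplying by (1−δ): 12 ≥ 13(1−δ) + 3δ = 13 − 10δ.
So 10δ ≥ 1, i.e. δ ≥ 1/10.

1/10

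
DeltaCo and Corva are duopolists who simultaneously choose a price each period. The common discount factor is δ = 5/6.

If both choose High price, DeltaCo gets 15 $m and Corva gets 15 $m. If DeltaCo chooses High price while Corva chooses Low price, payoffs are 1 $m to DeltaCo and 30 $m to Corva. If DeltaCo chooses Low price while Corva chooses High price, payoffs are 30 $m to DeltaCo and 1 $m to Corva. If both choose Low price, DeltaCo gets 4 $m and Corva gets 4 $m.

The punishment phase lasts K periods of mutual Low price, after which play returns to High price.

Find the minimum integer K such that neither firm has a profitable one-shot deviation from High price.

Need Σ_{k=1}^{K} δ^k ≥ (30−15)/(15−4) = 1.3636 at δ = 5/6.
At K = 1 the sum is 0.8333 < 1.3636; at K = 2 it is 1.5278 ≥ 1.3636.
So the minimum punishment length is K = 2.

2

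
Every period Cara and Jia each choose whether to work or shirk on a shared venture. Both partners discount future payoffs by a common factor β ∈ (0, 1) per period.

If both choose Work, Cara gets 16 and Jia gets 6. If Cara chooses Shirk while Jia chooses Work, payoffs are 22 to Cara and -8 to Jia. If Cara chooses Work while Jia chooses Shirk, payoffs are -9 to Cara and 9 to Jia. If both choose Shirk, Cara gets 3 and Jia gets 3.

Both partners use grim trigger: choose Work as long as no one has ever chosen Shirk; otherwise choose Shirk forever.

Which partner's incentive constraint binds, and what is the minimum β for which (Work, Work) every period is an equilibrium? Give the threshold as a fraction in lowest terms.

Jia; β ≥ 1/2

Cara's threshold: (22−16)/(22−3) = 6/19.
Jia's threshold: (9−6)/(9−3) = 1/2.
6/19 < 1/2, so Jia binds and β* = 1/2.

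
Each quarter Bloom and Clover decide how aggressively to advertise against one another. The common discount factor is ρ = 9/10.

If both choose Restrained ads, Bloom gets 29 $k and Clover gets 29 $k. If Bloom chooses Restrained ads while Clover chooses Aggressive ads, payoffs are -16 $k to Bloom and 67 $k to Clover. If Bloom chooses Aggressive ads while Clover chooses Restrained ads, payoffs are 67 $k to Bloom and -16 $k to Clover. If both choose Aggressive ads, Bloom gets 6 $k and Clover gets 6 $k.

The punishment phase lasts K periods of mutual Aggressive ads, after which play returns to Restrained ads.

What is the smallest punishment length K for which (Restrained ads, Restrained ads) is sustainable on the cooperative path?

2

IC: ρ(1−ρ^K)/(1−ρ) ≥ (67−29)/(29−6) = 38/23.
With ρ = 9/10: need 1 − ρ^K ≥ 38/23·(1−9/10)/(9/10), i.e. ρ^K ≤ 0.8164.
Since (9/10)^1 = 0.9000 and (9/10)^2 = 0.8100, the smallest such K is 2.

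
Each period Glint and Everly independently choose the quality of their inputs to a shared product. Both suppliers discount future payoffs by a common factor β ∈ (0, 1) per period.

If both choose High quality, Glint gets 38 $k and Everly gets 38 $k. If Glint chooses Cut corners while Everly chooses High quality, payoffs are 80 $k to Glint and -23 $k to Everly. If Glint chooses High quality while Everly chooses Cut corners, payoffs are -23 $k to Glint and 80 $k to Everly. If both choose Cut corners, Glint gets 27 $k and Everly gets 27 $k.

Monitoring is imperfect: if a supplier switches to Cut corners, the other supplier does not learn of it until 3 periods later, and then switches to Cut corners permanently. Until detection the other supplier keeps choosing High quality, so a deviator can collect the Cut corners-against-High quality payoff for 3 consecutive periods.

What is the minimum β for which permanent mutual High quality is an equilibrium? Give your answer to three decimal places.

0.925

A deviator earns 80 for 3 periods, then 27 forever; cooperating earns 38 forever. Multiplying the IC by (1−β):
38 ≥ 80(1−β^3) + 27β^3, so 53·β^3 ≥ 42 and β^3 ≥ 42/53.
β ≥ (42/53)^(1/3) ≈ 0.925.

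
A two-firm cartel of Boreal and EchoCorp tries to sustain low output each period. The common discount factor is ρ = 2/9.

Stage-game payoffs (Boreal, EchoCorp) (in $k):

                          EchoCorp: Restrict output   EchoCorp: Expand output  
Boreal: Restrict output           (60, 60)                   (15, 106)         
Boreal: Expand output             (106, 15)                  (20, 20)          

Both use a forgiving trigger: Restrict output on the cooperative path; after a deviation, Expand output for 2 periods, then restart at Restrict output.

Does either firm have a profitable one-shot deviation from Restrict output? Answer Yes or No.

IC: ρ+…+ρ^2 ≥ (106−60)/(60−20) = 23/20.
At ρ = 2/9: partial sum = 0.2716 < 1.1500. Cooperation not sustainable.

Yes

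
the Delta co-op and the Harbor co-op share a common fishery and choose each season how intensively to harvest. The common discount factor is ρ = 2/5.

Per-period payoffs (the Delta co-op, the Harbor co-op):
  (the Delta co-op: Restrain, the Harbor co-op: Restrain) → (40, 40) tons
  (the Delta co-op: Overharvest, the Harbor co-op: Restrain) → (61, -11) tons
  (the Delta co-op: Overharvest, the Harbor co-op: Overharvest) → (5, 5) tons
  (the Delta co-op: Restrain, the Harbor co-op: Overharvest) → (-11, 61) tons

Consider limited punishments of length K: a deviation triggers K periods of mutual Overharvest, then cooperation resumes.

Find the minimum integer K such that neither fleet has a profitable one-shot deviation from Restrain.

3

IC: ρ(1−ρ^K)/(1−ρ) ≥ (61−40)/(40−5) = 3/5.
With ρ = 2/5: need 1 − ρ^K ≥ 3/5·(1−2/5)/(2/5), i.e. ρ^K ≤ 0.1000.
Since (2/5)^2 = 0.1600 and (2/5)^3 = 0.0640, the smallest such K is 3.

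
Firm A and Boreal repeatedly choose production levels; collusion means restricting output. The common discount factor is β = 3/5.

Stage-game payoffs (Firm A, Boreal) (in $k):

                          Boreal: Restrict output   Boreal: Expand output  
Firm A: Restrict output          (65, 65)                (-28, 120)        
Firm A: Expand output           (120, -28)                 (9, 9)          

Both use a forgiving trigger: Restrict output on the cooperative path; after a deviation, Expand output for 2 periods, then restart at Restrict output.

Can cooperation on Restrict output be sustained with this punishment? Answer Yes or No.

No

Comparing payoff streams over the 3 periods until play realigns: cooperate → 65(1+β+…+β^2); deviate → 120 + 9(β+…+β^2).
Cooperation is sustained iff (65−9)(β+…+β^2) ≥ 120−65.
β+…+β^2 = 3/5·(1−(3/5)^2)/(1−3/5) = 0.9600, and (120−65)/(65−9) = 0.9821.
0.9600 < 0.9821, so cooperation is not sustainable.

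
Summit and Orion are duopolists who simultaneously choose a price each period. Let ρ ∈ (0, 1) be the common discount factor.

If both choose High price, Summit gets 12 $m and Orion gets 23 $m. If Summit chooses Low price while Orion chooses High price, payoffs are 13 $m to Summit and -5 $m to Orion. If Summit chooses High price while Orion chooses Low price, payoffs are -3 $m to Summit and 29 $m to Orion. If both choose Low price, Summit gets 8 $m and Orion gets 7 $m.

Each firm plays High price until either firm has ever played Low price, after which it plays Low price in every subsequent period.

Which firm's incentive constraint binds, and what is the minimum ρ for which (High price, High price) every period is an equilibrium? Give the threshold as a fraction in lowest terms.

For Summit: deviation gain 13−12 = 1, per-period punishment loss 12−8 = 4. IC gives ρ ≥ 1/5.
For Orion: gain 6, loss 16 per period, so ρ ≥ 6/22 = 3/11.
The tighter constraint is Orion's, so cooperation needs ρ ≥ 3/11.

Orion; ρ ≥ 3/11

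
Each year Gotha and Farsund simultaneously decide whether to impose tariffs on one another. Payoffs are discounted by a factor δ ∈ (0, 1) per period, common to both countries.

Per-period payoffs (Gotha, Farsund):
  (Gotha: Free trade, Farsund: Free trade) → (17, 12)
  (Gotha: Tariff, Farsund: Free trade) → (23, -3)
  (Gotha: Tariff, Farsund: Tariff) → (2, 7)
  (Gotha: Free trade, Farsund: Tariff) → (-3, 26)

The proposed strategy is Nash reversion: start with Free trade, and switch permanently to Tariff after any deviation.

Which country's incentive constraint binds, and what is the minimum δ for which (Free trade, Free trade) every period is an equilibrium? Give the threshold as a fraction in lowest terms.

Farsund; δ ≥ 14/19

Gotha's threshold: (23−17)/(23−2) = 2/7.
Farsund's threshold: (26−12)/(26−7) = 14/19.
2/7 < 14/19, so Farsund binds and δ* = 14/19.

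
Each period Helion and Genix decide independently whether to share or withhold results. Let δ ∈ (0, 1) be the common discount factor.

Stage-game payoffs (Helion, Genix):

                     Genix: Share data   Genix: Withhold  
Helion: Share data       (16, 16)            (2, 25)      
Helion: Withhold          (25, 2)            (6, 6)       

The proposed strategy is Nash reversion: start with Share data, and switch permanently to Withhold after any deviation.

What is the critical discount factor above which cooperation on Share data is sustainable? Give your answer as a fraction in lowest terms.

Cooperation forever yields 16 each period: 16/(1−δ).
Deviating yields 25 once, then 6 forever: 25 + 6δ/(1−δ).
No profitable deviation requires 16/(1−δ) ≥ 25 + 6δ/(1−δ).
Multiplying by (1−δ): 16 ≥ 25(1−δ) + 6δ = 25 − 19δ.
So 19δ ≥ 9, i.e. δ ≥ 9/19.

9/19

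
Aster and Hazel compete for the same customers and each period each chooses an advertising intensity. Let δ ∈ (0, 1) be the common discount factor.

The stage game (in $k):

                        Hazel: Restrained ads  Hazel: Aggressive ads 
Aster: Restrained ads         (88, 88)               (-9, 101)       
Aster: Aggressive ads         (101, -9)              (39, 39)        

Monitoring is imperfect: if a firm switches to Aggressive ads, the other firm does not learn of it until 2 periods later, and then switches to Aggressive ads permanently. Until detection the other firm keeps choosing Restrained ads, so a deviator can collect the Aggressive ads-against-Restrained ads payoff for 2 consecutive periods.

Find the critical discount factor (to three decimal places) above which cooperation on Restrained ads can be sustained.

A deviator earns 101 for 2 periods, then 39 forever; cooperating earns 88 forever. Multiplying the IC by (1−δ):
88 ≥ 101(1−δ^2) + 39δ^2, so 62·δ^2 ≥ 13 and δ^2 ≥ 13/62.
δ ≥ (13/62)^(1/2) ≈ 0.458.

0.458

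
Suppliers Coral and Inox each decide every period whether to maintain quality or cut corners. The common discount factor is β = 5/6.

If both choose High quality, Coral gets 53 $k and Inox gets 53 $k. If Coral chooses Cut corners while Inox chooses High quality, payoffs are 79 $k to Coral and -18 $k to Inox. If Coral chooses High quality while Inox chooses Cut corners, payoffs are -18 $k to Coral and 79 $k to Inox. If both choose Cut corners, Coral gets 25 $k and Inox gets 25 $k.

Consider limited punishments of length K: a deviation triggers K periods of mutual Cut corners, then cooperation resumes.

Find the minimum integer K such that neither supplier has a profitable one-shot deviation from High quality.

2

Need Σ_{k=1}^{K} β^k ≥ (79−53)/(53−25) = 0.9286 at β = 5/6.
At K = 1 the sum is 0.8333 < 0.9286; at K = 2 it is 1.5278 ≥ 0.9286.
So the minimum punishment length is K = 2.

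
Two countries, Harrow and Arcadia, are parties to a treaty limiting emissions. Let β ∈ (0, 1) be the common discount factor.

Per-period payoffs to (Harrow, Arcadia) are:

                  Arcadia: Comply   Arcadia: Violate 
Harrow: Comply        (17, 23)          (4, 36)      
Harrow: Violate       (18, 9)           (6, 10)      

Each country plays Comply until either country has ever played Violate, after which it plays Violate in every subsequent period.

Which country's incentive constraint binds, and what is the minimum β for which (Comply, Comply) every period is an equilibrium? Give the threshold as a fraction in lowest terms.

Arcadia; β ≥ 1/2

For Harrow: deviation gain 18−17 = 1, per-period punishment loss 17−6 = 11. IC gives β ≥ 1/12.
For Arcadia: gain 13, loss 13 per period, so β ≥ 13/26 = 1/2.
The tighter constraint is Arcadia's, so cooperation needs β ≥ 1/2.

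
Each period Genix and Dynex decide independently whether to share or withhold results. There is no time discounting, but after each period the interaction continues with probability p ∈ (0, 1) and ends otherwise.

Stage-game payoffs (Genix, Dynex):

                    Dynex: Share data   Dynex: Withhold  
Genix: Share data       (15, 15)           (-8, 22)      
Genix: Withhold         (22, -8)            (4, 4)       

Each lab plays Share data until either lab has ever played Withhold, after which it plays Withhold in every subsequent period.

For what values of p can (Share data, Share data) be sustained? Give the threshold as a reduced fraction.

Expected cooperation value is 15 + p·15 + p²·15 + … = 15/(1−p); deviation gives 22 + p·4/(1−p).
15 ≥ 22(1−p) + 4p ⇒ 18p ≥ 7 ⇒ p ≥ 7/18.

7/18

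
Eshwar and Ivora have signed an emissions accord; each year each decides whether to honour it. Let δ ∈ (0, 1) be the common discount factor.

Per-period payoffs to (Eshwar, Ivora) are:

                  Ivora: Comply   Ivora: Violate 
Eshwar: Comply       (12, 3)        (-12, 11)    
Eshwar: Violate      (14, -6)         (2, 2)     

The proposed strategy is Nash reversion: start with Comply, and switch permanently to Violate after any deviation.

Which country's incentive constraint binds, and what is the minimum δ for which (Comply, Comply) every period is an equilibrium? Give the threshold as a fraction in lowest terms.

Ivora; δ ≥ 8/9

Eshwar: cooperation gives 12 each period; deviation gives 14 once then 2 forever.
  12/(1−δ) ≥ 14 + 2δ/(1−δ) ⇒ δ ≥ 2/12 = 1/6.
Ivora: cooperation gives 3 each period; deviation gives 11 once then 2 forever.
  δ ≥ 8/9.
Both must hold, so the binding constraint is Ivora's: δ ≥ 8/9.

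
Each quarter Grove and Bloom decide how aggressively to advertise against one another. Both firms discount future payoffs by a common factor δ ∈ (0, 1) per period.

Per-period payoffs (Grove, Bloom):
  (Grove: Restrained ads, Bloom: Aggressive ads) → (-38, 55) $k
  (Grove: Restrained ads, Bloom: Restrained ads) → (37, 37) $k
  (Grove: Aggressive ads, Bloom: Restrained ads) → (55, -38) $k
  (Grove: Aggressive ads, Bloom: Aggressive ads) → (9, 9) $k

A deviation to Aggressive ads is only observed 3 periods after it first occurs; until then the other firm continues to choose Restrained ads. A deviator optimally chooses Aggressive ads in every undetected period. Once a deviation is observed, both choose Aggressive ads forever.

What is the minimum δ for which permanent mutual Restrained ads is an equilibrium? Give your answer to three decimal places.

0.731

The best deviation is to choose Aggressive ads for all 3 undetected periods, earning 55 each, then 9 forever once detected.
Deviation value: 55(1−δ^3)/(1−δ) + 9δ^3/(1−δ); cooperation value: 37/(1−δ).
IC: 37 ≥ 55(1−δ^3) + 9δ^3 = 55 − 46δ^3.
So δ^3 ≥ 18/46 = 9/23, giving δ ≥ (9/23)^(1/3) ≈ 0.731.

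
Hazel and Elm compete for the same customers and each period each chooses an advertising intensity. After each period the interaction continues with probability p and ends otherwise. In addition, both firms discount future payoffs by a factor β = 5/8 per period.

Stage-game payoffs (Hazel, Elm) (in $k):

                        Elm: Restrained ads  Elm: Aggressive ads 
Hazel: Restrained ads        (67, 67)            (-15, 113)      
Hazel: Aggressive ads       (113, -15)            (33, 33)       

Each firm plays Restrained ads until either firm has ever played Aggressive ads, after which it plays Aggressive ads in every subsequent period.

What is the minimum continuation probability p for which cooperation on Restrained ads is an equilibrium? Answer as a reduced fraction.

23/25

With continuation probability p and discount β, the effective per-period discount factor is βp.
Grim-trigger IC: βp ≥ (113−67)/(113−33) = 23/40.
So p ≥ (23/40)/(5/8) = 23/25.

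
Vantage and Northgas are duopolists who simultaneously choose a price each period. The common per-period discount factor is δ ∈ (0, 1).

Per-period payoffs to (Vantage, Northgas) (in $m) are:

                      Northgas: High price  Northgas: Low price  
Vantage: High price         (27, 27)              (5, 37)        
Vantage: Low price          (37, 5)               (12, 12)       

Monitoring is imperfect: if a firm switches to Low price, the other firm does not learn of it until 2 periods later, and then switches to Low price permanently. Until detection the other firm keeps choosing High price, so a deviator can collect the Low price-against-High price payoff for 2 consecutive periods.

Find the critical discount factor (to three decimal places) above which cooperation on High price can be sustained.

The best deviation is to choose Low price for all 2 undetected periods, earning 37 each, then 12 forever once detected.
Deviation value: 37(1−δ^2)/(1−δ) + 12δ^2/(1−δ); cooperation value: 27/(1−δ).
IC: 27 ≥ 37(1−δ^2) + 12δ^2 = 37 − 25δ^2.
So δ^2 ≥ 10/25 = 2/5, giving δ ≥ (2/5)^(1/2) ≈ 0.632.

0.632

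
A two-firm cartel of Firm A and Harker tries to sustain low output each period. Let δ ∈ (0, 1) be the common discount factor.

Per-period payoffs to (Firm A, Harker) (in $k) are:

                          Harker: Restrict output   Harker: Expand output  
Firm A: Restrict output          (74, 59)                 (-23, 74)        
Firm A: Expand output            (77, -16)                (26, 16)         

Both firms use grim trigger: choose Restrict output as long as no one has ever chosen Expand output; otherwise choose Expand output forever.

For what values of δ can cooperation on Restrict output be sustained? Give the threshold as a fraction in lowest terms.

For Firm A: deviation gain 77−74 = 3, per-period punishment loss 74−26 = 48. IC gives δ ≥ 3/51 = 1/17.
For Harker: gain 15, loss 43 per period, so δ ≥ 15/58.
The tighter constraint is Harker's, so cooperation needs δ ≥ 15/58.

15/58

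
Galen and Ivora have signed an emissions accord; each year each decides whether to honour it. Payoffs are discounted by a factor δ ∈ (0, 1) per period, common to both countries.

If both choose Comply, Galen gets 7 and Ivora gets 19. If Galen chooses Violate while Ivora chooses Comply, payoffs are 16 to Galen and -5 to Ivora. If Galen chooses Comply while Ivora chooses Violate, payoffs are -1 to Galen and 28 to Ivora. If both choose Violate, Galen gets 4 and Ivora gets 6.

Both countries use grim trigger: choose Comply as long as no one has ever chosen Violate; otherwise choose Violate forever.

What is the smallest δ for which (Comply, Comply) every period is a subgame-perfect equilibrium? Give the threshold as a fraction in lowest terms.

Galen: cooperation gives 7 each period; deviation gives 16 once then 4 forever.
  7/(1−δ) ≥ 16 + 4δ/(1−δ) ⇒ δ ≥ 9/12 = 3/4.
Ivora: cooperation gives 19 each period; deviation gives 28 once then 6 forever.
  δ ≥ 9/22.
Both must hold, so the binding constraint is Galen's: δ ≥ 3/4.

3/4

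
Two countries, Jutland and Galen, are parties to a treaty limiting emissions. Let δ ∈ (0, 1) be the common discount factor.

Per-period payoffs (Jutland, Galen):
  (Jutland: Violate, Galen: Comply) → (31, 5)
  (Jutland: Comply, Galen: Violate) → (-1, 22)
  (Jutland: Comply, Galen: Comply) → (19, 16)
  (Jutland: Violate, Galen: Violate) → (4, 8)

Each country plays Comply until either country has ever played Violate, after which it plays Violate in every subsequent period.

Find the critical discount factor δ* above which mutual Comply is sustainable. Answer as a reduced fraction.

For Jutland: deviation gain 31−19 = 12, per-period punishment loss 19−4 = 15. IC gives δ ≥ 12/27 = 4/9.
For Galen: gain 6, loss 8 per period, so δ ≥ 6/14 = 3/7.
The tighter constraint is Jutland's, so cooperation needs δ ≥ 4/9.

4/9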